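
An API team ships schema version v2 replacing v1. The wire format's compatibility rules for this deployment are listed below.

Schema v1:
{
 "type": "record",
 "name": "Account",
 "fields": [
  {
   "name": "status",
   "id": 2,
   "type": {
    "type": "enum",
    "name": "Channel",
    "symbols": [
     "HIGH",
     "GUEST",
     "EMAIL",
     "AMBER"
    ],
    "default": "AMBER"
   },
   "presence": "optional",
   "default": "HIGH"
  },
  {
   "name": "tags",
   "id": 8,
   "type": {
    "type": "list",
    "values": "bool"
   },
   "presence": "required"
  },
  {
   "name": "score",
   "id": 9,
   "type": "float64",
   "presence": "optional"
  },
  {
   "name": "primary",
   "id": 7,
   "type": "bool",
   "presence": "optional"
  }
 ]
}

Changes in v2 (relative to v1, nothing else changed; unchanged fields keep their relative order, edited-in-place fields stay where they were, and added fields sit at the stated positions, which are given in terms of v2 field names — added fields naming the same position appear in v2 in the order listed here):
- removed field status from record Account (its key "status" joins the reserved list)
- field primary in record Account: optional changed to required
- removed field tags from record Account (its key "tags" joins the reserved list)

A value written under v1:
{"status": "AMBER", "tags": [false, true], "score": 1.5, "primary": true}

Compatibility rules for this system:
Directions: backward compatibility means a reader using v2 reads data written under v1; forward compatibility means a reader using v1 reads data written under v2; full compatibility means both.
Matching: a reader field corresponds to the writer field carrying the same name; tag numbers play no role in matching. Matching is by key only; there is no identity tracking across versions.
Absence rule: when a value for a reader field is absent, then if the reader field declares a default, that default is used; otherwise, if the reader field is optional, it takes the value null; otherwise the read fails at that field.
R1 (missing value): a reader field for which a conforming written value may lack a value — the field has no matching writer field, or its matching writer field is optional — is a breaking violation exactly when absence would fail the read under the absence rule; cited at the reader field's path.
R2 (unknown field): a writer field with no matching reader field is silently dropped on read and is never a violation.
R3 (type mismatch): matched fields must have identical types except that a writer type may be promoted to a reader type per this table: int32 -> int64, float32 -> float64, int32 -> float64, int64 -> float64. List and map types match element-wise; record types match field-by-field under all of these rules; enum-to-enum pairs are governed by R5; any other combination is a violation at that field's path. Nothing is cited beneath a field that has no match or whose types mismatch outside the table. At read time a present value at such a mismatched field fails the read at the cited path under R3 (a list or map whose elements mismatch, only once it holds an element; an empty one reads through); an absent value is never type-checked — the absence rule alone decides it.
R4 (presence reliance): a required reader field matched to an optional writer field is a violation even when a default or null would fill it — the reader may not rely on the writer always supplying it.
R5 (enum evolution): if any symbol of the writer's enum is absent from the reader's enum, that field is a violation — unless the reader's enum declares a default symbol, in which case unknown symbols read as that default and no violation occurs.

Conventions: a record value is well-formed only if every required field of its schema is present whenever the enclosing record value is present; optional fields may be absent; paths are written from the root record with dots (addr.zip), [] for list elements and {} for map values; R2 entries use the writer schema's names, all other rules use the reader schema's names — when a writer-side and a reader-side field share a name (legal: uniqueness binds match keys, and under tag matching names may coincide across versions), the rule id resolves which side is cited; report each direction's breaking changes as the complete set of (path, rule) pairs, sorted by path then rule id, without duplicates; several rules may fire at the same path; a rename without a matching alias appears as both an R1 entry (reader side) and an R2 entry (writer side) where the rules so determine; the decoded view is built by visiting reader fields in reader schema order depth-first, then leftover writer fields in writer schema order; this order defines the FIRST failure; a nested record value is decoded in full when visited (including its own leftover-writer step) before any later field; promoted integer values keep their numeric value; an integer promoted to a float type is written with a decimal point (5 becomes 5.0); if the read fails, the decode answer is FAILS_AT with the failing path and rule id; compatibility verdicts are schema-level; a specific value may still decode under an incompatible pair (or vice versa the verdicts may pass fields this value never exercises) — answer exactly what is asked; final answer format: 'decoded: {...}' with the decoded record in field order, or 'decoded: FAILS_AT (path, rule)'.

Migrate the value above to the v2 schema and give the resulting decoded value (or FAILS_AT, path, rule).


arrows below run writer -> reader for Account
migrating the Account value to v2:
  score := 1.5
  primary := true
  writer status: unknown -> dropped
  writer tags: unknown -> dropped
  => decoded: {"score": 1.5, "primary": true}
diffs on Account not affecting the asked answer:
  field primary in record Account: optional changed to required -> shifts the Account verdicts, not this decode

decoded: {"score": 1.5, "primary": true}


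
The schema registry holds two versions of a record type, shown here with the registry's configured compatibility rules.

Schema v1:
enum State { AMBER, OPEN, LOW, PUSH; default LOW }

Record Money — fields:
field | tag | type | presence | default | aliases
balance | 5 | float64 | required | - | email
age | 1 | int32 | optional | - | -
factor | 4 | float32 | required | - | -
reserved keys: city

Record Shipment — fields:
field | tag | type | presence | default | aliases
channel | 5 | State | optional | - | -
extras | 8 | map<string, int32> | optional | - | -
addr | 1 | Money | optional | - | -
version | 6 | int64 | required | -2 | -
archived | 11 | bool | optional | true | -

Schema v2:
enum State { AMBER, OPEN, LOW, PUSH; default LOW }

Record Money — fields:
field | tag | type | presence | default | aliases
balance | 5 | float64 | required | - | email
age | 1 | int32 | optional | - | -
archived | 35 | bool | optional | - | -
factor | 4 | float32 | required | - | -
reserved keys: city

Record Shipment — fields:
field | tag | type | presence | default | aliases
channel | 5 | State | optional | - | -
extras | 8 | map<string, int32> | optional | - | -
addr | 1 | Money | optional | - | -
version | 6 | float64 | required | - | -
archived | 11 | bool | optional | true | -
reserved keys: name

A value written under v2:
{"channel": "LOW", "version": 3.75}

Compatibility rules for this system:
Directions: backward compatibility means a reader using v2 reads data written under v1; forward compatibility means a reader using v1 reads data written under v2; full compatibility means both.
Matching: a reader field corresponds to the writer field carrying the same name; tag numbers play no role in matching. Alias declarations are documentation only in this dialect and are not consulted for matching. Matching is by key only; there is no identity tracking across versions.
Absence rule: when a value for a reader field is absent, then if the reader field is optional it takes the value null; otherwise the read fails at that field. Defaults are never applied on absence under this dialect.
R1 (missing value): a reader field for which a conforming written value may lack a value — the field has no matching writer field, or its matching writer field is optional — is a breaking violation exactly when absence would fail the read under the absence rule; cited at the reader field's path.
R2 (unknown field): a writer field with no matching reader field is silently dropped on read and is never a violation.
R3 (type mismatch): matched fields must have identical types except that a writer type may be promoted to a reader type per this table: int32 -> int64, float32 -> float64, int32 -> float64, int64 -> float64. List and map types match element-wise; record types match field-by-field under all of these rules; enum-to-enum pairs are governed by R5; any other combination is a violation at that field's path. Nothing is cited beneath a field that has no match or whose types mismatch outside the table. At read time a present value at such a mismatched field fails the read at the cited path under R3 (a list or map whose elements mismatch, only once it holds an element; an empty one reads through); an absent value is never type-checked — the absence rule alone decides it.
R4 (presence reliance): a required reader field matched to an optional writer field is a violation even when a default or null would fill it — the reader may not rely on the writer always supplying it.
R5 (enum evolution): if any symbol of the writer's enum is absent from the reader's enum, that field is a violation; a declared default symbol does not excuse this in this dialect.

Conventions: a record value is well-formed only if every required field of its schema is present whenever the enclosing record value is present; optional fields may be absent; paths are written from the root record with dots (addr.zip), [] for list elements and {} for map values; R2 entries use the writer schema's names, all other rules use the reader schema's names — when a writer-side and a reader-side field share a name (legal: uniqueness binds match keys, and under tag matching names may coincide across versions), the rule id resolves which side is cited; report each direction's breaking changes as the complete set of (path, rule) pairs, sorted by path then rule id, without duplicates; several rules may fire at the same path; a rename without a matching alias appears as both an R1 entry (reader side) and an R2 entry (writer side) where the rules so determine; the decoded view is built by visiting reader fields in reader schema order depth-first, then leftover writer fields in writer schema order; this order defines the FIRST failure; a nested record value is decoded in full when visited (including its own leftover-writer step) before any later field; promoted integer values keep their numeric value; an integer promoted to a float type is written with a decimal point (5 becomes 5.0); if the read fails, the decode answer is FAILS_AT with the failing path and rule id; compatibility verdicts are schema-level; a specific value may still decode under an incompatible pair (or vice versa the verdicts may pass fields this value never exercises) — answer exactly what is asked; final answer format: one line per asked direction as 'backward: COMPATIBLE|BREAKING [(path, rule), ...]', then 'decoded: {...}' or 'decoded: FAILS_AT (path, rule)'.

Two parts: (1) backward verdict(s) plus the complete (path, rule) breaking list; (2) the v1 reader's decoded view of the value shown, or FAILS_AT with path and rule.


backward: COMPATIBLE []; decoded: FAILS_AT (version, R3)

each type pair in Shipment: writer, then reader
checking backward for Shipment: reader v2 against writer v1:
  writer optional, State -> State: reader channel maps from writer channel
  writer optional, map<string, int32> -> map<string, int32>: reader extras maps from writer extras
  writer optional, Money -> Money: reader addr maps from writer addr
  writer required, int64 -> float64: reader version maps from writer version
  writer optional, bool -> bool: reader archived maps from writer archived
  writer required, float64 -> float64: reader addr.balance maps from writer addr.balance
  writer optional, int32 -> int32: reader addr.age maps from writer addr.age
  addr.archived: no writer-side match
  writer required, float32 -> float32: reader addr.factor maps from writer addr.factor
  => backward verdict for Shipment: COMPATIBLE, no violations
decoding the Shipment value with the v1 reader:
  channel := "LOW"
  extras := null (not supplied -> null)
  addr := null (not supplied -> null)
  read fails at version under R3
  => FAILS_AT (version, R3)
the rest of the Shipment diff is inert for this question:
  added field archived to record Money: optional bool, tag 35 (in v2 it sits immediately before factor) -> triggers nothing under Shipment's printed rules — same verdict


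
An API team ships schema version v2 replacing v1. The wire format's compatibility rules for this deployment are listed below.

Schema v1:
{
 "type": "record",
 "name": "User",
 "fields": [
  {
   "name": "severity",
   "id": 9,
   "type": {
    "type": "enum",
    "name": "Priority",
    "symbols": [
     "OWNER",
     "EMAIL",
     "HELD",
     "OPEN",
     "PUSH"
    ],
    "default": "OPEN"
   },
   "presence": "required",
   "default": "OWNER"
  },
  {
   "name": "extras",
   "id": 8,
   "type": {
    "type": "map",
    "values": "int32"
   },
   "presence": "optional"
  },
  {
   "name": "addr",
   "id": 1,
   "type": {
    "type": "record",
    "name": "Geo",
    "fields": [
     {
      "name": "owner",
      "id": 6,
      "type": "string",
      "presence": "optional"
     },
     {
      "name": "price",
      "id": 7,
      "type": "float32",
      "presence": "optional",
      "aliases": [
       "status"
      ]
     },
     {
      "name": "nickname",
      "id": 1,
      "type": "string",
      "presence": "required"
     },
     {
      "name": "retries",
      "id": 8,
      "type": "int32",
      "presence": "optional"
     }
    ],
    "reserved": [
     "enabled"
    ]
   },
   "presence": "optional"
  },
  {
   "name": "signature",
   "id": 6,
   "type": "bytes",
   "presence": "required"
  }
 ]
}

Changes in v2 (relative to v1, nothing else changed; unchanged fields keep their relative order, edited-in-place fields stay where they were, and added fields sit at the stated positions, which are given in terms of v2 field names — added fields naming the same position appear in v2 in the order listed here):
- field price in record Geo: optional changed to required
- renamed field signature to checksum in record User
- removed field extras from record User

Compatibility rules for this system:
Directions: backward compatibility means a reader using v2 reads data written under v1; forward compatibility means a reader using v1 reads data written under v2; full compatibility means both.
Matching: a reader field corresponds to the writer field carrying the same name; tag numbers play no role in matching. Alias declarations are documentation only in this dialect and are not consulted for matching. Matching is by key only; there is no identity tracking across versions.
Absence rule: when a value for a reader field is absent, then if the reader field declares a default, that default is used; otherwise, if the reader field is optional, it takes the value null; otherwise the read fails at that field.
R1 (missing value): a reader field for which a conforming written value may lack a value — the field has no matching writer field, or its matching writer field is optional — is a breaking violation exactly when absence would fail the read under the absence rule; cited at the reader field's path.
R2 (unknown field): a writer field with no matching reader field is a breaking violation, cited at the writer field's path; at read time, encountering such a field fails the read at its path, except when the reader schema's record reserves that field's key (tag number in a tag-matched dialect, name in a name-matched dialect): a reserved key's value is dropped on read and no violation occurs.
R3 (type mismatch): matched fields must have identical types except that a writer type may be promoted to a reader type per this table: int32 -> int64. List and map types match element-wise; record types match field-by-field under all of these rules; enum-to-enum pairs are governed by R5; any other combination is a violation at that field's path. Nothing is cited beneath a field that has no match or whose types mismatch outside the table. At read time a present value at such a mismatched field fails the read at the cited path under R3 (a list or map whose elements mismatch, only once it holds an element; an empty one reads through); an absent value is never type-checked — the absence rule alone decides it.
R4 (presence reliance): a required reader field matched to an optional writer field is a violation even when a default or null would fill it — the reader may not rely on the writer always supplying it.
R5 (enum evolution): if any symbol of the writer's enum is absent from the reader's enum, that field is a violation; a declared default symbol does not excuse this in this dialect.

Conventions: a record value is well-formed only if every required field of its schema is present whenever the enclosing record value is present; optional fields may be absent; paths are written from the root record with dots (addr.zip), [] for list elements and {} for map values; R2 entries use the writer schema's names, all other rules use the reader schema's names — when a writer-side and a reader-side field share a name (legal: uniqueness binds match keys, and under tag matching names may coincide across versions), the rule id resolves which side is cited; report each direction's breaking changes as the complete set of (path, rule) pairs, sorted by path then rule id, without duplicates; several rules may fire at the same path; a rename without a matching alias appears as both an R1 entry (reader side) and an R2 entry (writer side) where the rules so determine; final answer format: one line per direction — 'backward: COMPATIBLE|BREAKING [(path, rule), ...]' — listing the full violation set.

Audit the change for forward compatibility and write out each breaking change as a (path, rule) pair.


forward: BREAKING [(checksum, R2), (signature, R1)]

each type pair in User: writer, then reader
forward pass over User, reader schema v1, writer schema v2:
  Priority -> Priority, writer required: severity aligns to severity
  extras: no writer match
  Geo -> Geo, writer optional: addr aligns to addr
  signature: no writer match
  writer checksum: unknown to reader
  string -> string, writer optional: addr.owner aligns to addr.owner
  float32 -> float32, writer required: addr.price aligns to addr.price
  string -> string, writer required: addr.nickname aligns to addr.nickname
  int32 -> int32, writer optional: addr.retries aligns to addr.retries
  breaking: (checksum, R2)
  breaking: (signature, R1)
  => 2 violation(s): forward is BREAKING for User
checking off the User differences that do not matter here:
  field price in record Geo: optional changed to required -> affects backward compatibility only, which is not asked
  removed field extras from record User -> affects backward compatibility only, which is not asked


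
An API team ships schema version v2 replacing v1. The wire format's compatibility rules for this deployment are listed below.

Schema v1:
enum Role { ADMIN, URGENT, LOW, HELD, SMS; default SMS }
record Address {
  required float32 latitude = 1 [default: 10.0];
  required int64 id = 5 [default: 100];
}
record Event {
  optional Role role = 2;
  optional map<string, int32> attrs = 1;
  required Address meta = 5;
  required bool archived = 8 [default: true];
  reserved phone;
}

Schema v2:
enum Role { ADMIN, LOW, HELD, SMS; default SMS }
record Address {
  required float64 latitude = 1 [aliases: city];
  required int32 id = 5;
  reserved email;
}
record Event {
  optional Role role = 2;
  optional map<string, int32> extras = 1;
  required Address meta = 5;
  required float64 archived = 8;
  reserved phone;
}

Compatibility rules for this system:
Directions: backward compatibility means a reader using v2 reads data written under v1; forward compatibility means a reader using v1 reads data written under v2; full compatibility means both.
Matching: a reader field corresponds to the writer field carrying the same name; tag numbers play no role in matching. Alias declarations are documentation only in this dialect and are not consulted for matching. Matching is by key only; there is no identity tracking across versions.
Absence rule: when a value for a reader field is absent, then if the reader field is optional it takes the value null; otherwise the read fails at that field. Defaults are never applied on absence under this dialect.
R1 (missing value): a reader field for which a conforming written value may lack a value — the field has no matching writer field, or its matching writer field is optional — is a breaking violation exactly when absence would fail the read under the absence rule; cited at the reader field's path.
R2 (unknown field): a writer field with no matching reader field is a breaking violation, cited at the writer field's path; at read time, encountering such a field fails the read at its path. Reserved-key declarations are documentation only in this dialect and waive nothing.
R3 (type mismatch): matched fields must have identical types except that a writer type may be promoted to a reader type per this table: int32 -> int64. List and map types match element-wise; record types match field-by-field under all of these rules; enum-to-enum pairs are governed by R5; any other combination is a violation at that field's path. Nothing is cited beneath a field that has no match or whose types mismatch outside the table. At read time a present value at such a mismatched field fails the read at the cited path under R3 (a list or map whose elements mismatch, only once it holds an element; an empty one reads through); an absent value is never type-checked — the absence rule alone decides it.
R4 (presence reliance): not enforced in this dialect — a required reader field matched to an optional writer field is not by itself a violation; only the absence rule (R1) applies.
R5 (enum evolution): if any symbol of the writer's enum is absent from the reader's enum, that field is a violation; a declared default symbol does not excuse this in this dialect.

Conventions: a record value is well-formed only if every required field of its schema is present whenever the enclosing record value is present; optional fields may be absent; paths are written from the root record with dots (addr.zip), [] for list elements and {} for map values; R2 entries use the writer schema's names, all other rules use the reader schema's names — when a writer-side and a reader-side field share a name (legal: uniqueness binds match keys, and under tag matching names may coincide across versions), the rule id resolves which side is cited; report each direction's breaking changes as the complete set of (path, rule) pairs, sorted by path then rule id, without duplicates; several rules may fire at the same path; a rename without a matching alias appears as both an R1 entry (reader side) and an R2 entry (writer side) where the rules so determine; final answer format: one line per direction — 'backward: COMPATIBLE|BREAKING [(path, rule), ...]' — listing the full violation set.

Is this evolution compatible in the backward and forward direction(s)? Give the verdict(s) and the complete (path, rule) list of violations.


each type pair in Event: writer, then reader
checking backward for Event: reader v2 against writer v1:
  role <- role (Role -> Role, writer optional)
  extras: no writer match
  meta <- meta (Address -> Address, writer required)
  archived <- archived (bool -> float64, writer required)
  writer attrs: unknown to reader
  meta.latitude <- meta.latitude (float32 -> float64, writer required)
  meta.id <- meta.id (int64 -> int32, writer required)
  breaking: (archived, R3)
  breaking: (attrs, R2)
  breaking: (meta.id, R3)
  breaking: (meta.latitude, R3)
  breaking: (role, R5)
  => 5 violation(s): backward is BREAKING for Event
checking forward for Event: reader v1 against writer v2:
  role <- role (Role -> Role, writer optional)
  attrs: no writer match
  meta <- meta (Address -> Address, writer required)
  archived <- archived (float64 -> bool, writer required)
  writer extras: unknown to reader
  meta.latitude <- meta.latitude (float64 -> float32, writer required)
  meta.id <- meta.id (int32 -> int64, writer required)
  breaking: (archived, R3)
  breaking: (extras, R2)
  breaking: (meta.latitude, R3)
  => 3 violation(s): forward is BREAKING for Event

backward: BREAKING [(archived, R3), (attrs, R2), (meta.id, R3), (meta.latitude, R3), (role, R5)]; forward: BREAKING [(archived, R3), (extras, R2), (meta.latitude, R3)]


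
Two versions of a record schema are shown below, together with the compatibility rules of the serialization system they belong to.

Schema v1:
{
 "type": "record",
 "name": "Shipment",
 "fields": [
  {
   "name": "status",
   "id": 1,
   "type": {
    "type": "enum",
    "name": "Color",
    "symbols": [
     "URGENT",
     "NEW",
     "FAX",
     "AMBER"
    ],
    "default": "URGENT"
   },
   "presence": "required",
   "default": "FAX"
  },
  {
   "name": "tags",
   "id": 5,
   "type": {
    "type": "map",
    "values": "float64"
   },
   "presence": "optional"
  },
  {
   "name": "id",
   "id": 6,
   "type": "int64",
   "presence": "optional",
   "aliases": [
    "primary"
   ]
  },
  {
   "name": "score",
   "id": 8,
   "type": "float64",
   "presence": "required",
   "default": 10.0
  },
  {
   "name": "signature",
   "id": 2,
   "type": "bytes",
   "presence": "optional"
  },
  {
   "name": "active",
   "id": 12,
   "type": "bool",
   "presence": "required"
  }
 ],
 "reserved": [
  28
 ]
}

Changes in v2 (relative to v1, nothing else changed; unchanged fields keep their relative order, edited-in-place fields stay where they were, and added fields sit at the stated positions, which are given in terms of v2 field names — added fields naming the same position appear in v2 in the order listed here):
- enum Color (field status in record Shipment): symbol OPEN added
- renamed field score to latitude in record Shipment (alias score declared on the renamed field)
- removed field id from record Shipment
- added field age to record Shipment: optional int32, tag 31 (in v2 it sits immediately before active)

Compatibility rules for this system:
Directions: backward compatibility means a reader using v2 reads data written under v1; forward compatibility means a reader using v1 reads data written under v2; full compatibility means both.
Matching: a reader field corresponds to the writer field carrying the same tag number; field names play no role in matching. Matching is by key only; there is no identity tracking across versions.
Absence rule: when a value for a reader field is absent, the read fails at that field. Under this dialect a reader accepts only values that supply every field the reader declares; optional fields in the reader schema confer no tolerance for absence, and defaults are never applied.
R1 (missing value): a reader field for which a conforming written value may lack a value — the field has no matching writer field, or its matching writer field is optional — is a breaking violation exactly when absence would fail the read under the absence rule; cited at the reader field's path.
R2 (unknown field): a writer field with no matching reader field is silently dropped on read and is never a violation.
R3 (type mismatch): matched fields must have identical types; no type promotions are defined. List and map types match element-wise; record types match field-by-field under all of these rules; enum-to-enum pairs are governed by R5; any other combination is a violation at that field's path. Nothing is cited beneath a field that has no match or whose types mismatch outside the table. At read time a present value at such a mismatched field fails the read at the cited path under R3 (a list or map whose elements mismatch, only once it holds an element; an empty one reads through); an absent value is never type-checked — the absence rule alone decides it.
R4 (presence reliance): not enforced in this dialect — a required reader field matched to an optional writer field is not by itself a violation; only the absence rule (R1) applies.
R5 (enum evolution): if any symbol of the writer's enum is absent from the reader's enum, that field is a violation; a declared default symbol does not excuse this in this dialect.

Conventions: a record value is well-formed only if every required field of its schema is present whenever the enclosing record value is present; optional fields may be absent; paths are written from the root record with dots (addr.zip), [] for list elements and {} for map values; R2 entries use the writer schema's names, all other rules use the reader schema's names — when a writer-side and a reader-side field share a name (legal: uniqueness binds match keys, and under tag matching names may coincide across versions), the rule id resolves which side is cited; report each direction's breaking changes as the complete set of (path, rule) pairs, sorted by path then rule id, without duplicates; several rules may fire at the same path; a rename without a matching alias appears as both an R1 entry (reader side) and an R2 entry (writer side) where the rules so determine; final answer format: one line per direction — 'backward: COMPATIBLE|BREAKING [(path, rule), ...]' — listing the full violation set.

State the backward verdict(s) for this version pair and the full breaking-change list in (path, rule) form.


backward: BREAKING [(age, R1), (signature, R1), (tags, R1)]

arrows below run writer -> reader for Shipment
backward for Shipment (reader v2, writer v1):
  status: paired with writer status (Color -> Color; writer required)
  tags: paired with writer tags (map<string, float64> -> map<string, float64>; writer optional)
  latitude: paired with writer score (float64 -> float64; writer required)
  signature: paired with writer signature (bytes -> bytes; writer optional)
  no writer field matches reader age
  active: paired with writer active (bool -> bool; writer required)
  leftover writer field: id
  rule R1 violated at age
  rule R1 violated at signature
  rule R1 violated at tags
  => 3 violation(s): backward is BREAKING for Shipment
ruling out the remaining Shipment differences:
  enum Color (field status in record Shipment): symbol OPEN added -> matters only for Shipment's forward compatibility — outside the asked direction
  renamed field score to latitude in record Shipment (alias score declared on the renamed field) -> fires no rule on Shipment, leaving the asked answer as it is


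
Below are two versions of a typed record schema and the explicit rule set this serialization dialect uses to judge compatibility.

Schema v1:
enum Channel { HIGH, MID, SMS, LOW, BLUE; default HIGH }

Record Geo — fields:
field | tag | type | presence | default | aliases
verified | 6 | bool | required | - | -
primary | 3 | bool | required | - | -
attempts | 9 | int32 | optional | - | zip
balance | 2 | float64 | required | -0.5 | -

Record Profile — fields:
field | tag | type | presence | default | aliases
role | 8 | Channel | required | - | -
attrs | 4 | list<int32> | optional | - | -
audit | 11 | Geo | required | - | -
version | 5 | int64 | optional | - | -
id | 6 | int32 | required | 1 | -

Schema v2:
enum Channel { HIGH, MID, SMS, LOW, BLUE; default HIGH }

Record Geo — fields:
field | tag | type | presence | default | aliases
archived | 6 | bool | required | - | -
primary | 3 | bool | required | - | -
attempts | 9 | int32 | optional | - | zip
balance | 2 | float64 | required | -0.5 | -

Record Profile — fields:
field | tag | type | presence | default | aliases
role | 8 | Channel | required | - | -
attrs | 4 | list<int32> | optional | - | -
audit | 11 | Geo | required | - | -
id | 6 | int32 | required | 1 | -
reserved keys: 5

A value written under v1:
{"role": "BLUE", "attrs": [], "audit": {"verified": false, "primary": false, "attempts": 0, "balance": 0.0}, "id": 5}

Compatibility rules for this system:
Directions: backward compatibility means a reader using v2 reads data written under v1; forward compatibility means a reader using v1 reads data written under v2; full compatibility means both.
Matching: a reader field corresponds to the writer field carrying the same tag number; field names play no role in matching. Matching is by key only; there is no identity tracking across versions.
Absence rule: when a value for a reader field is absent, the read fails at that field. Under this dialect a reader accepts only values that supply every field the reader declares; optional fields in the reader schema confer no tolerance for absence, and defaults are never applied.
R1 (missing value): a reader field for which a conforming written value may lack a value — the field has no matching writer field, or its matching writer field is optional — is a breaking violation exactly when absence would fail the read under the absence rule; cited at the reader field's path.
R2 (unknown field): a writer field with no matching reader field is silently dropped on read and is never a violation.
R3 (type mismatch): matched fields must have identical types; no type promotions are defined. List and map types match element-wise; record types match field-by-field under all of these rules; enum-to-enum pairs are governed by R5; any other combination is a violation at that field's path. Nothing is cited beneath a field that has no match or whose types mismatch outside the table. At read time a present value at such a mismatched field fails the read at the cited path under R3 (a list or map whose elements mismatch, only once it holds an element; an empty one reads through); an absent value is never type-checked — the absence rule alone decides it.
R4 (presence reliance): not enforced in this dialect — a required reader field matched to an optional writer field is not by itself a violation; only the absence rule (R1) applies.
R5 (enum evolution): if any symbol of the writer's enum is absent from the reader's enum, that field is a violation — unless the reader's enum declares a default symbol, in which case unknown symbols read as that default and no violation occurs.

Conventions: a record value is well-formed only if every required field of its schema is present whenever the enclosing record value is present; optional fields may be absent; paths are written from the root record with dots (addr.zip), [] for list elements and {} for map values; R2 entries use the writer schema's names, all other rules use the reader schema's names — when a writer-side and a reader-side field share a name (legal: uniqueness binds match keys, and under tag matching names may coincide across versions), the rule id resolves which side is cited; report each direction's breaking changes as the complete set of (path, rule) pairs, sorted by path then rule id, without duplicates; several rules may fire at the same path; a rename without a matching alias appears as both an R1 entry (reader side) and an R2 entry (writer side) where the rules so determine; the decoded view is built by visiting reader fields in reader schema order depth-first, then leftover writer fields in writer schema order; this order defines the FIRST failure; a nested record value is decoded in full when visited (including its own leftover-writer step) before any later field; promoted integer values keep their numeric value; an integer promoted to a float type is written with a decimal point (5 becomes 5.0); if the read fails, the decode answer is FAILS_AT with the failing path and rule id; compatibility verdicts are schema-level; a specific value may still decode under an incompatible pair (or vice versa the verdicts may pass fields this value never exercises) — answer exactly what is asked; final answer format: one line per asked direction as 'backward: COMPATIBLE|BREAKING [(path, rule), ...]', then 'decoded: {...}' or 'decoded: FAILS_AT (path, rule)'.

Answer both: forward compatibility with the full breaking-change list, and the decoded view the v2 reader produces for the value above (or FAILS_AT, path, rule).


the writer's type comes first in each Profile pair
forward on Profile — v1 reading data written by v2:
  writer required, Channel -> Channel: reader role maps from writer role
  writer optional, list<int32> -> list<int32>: reader attrs maps from writer attrs
  writer required, Geo -> Geo: reader audit maps from writer audit
  no writer field matches reader version
  writer required, int32 -> int32: reader id maps from writer id
  writer required, bool -> bool: reader audit.verified maps from writer audit.archived
  writer required, bool -> bool: reader audit.primary maps from writer audit.primary
  writer optional, int32 -> int32: reader audit.attempts maps from writer audit.attempts
  writer required, float64 -> float64: reader audit.balance maps from writer audit.balance
  R1 fires at attrs
  R1 fires at audit.attempts
  R1 fires at version
  => forward: BREAKING (3)
decoding the Profile value with the v2 reader:
  role := "BLUE"
  attrs := []
  audit.archived := false (from writer verified)
  audit.primary := false
  audit.attempts := 0
  audit.balance := 0.0
  id := 5
  => decoded: {"role": "BLUE", "attrs": [], "audit": {"archived": false, "primary": false, "attempts": 0, "balance": 0.0}, "id": 5}

forward: BREAKING [(attrs, R1), (audit.attempts, R1), (version, R1)]; decoded: {"role": "BLUE", "attrs": [], "audit": {"archived": false, "primary": false, "attempts": 0, "balance": 0.0}, "id": 5}


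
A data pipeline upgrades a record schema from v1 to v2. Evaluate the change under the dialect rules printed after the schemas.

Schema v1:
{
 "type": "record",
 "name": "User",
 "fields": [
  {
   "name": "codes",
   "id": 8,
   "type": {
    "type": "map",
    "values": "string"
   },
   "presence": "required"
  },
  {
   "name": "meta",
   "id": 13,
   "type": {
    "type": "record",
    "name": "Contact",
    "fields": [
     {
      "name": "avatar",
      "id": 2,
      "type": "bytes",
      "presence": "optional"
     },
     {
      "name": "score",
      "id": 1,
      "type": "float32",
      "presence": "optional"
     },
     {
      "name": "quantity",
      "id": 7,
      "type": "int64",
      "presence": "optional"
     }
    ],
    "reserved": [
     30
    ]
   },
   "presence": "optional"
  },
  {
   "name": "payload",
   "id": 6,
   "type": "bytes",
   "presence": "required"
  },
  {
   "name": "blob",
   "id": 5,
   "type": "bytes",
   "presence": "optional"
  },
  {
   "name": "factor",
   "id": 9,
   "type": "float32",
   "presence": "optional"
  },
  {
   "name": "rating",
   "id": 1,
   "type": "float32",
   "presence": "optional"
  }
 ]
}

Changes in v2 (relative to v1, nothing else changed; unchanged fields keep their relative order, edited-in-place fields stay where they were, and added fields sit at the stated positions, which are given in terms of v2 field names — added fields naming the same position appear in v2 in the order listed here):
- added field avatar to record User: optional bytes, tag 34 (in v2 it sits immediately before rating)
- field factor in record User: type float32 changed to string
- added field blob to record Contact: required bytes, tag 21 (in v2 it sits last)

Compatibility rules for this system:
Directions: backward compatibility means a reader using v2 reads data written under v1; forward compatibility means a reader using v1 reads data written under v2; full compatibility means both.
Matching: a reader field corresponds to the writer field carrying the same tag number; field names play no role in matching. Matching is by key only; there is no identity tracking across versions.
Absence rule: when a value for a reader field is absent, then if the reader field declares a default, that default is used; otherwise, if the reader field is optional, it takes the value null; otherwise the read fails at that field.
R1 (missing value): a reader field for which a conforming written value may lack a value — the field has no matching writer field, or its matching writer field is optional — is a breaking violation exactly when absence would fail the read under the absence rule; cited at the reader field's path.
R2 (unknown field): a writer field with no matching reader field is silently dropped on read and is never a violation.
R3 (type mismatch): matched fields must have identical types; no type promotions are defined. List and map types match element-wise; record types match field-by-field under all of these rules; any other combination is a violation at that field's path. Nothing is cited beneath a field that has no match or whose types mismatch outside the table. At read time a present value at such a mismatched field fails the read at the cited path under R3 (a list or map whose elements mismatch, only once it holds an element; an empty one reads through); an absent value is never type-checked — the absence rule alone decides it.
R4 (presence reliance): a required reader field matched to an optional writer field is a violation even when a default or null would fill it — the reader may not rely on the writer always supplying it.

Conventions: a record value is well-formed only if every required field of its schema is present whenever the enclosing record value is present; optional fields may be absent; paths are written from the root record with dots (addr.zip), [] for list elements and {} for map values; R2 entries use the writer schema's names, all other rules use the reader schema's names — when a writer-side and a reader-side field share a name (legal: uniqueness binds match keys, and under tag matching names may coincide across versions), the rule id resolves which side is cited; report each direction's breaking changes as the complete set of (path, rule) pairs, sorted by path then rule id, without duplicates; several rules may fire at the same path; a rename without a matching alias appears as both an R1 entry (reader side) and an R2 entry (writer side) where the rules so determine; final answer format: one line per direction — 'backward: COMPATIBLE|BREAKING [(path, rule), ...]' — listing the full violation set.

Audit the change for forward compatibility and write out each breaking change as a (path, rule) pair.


forward: BREAKING [(factor, R3)]

in User below, arrows point writer -> reader
forward analysis of User with v1 as reader and v2 as writer:
  codes: map<string, string> -> map<string, string>, writer required; from codes
  meta: Contact -> Contact, writer optional; from meta
  payload: bytes -> bytes, writer required; from payload
  blob: bytes -> bytes, writer optional; from blob
  factor: string -> float32, writer optional; from factor
  rating: float32 -> float32, writer optional; from rating
  avatar (writer side), unknown to reader
  meta.avatar: bytes -> bytes, writer optional; from meta.avatar
  meta.score: float32 -> float32, writer optional; from meta.score
  meta.quantity: int64 -> int64, writer optional; from meta.quantity
  meta.blob (writer side), unknown to reader
  breaking: (factor, R3)
  forward on User therefore BREAKING (1)
the rest of the User diff is inert for this question:
  added field blob to record Contact: required bytes, tag 21 (in v2 it sits last) -> fires only in the backward direction of User, which is not asked here
  added field avatar to record User: optional bytes, tag 34 (in v2 it sits immediately before rating) -> triggers nothing under User's printed rules — same verdict
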